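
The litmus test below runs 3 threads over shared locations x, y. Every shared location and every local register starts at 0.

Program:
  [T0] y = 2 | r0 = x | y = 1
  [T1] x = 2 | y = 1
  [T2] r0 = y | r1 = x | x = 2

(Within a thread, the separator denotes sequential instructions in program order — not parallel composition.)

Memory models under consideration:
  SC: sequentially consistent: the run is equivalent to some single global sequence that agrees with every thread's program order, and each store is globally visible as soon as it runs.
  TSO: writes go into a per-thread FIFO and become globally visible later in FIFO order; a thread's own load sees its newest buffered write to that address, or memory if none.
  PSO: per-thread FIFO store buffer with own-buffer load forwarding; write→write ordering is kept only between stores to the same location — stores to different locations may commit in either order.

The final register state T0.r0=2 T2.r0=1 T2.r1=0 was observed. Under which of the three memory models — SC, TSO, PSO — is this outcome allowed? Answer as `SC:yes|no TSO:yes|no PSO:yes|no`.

outcome vector order: (T0.r0,T2.r0,T2.r1)
SC: 11 outcomes — {0/0/0; 0/0/2; 0/1/0; 0/1/2; 0/2/0; 0/2/2; 2/0/0; 2/0/2; 2/1/2; 2/2/0; 2/2/2}
TSO: 11 outcomes — {0/0/0; 0/0/2; 0/1/0; 0/1/2; 0/2/0; 0/2/2; 2/0/0; 2/0/2; 2/1/2; 2/2/0; 2/2/2}
PSO: 12 outcomes — {0/0/0; 0/0/2; 0/1/0; 0/1/2; 0/2/0; 0/2/2; 2/0/0; 2/0/2; 2/1/0; 2/1/2; 2/2/0; 2/2/2}
target 2/1/0 ∈ {PSO}

SC:no TSO:no PSO:yes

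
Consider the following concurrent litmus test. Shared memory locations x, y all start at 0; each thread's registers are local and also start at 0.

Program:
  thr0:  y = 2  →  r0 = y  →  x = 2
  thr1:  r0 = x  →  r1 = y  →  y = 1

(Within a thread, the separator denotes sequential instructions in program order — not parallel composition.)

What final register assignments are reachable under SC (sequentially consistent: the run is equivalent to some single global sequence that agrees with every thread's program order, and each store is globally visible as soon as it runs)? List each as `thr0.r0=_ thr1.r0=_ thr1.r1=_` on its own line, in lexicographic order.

outcome vector order: (thr0.r0,thr1.r0,thr1.r1)
|SC outcomes| = 5

thr0.r0=1 thr1.r0=0 thr1.r1=0
thr0.r0=1 thr1.r0=0 thr1.r1=2
thr0.r0=2 thr1.r0=0 thr1.r1=0
thr0.r0=2 thr1.r0=0 thr1.r1=2
thr0.r0=2 thr1.r0=2 thr1.r1=2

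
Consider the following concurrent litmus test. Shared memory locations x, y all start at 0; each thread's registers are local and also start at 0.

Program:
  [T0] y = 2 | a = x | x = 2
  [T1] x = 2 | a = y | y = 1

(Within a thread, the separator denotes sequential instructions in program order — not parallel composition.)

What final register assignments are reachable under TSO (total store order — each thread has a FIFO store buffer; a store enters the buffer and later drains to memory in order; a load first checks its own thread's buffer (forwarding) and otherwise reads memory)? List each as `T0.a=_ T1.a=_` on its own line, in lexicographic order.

outcome vector order: (T0.a,T1.a)
|TSO outcomes| = 4

T0.a=0 T1.a=0
T0.a=0 T1.a=2
T0.a=2 T1.a=0
T0.a=2 T1.a=2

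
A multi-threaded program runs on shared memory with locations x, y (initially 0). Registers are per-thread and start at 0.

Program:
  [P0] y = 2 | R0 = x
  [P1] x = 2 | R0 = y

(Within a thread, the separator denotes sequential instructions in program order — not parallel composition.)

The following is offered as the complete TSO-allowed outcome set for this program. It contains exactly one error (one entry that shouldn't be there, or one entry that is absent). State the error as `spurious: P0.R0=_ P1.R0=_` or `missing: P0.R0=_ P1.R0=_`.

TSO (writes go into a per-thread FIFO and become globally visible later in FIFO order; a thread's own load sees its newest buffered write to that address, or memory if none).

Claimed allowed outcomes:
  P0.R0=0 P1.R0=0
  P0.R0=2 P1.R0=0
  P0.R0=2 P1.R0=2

missing: P0.R0=0 P1.R0=2

outcome vector order: (P0.R0,P1.R0)
under TSO → <0 0>; <0 2>; <2 0>; <2 2>
TSO∖claimed = {<0 2>}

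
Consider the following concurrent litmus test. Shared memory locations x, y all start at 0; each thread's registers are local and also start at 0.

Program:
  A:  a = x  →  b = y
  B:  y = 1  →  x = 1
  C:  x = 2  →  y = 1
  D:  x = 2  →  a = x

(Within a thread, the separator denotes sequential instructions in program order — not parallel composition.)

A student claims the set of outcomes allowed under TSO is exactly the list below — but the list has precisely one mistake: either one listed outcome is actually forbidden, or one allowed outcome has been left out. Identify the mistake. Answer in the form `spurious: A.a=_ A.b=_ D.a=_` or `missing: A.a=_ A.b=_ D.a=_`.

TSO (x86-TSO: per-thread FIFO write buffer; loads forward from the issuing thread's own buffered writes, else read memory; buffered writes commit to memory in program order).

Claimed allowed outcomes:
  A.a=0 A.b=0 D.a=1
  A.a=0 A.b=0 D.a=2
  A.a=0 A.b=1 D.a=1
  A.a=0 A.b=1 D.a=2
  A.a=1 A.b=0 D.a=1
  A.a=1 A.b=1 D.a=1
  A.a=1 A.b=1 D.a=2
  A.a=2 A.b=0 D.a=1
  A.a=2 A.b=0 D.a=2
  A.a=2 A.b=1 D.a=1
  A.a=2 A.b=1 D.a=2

outcome vector order: (A.a,A.b,D.a)
under TSO → (0,0,1); (0,0,2); (0,1,1); (0,1,2); (1,1,1); (1,1,2); (2,0,1); (2,0,2); (2,1,1); (2,1,2)
claimed∖TSO = {(1,0,1)}

spurious: A.a=1 A.b=0 D.a=1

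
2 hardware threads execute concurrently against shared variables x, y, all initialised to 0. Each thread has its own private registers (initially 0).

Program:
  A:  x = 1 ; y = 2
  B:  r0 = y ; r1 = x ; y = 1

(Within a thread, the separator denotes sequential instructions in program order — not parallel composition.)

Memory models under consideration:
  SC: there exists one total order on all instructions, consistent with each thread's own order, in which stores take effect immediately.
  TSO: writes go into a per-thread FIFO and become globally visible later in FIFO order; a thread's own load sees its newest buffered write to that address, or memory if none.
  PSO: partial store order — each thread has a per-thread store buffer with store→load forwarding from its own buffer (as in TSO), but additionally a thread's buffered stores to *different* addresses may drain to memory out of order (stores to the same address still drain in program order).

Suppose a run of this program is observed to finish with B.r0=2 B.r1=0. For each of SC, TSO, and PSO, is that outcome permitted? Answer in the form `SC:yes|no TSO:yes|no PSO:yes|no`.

SC:no TSO:no PSO:yes

outcome vector order: (B.r0,B.r1)
SC: 3 outcomes — {00; 01; 21}
TSO: 3 outcomes — {00; 01; 21}
PSO: 4 outcomes — {00; 01; 20; 21}
target 20 ∈ {PSO}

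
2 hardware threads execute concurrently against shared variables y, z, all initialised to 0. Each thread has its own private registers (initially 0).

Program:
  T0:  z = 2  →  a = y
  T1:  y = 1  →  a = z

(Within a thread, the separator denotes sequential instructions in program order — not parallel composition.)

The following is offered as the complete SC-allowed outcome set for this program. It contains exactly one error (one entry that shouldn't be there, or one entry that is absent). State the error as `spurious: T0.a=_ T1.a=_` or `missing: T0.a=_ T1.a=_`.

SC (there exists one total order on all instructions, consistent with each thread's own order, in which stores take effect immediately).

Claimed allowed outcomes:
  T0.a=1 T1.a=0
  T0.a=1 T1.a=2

missing: T0.a=0 T1.a=2

outcome vector order: (T0.a,T1.a)
SC: 3 outcomes — {02 10 12}
SC∖claimed = {02}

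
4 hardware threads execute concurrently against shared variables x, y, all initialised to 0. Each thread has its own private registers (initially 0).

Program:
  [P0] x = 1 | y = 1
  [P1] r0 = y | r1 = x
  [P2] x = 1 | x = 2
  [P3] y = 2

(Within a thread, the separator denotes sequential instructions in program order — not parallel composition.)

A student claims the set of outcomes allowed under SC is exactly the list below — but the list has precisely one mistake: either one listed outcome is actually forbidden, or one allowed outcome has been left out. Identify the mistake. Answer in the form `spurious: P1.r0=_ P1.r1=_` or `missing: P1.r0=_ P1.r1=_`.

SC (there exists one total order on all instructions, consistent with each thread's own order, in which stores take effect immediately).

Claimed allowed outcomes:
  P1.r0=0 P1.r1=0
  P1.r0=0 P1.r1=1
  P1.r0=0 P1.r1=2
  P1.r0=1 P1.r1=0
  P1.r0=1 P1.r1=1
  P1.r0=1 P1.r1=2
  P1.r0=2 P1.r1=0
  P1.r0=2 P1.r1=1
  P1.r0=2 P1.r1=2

spurious: P1.r0=1 P1.r1=0

outcome vector order: (P1.r0,P1.r1)
SC (8): <0 0> <0 1> <0 2> <1 1> <1 2> <2 0> <2 1> <2 2>
claimed∖SC = {<1 0>}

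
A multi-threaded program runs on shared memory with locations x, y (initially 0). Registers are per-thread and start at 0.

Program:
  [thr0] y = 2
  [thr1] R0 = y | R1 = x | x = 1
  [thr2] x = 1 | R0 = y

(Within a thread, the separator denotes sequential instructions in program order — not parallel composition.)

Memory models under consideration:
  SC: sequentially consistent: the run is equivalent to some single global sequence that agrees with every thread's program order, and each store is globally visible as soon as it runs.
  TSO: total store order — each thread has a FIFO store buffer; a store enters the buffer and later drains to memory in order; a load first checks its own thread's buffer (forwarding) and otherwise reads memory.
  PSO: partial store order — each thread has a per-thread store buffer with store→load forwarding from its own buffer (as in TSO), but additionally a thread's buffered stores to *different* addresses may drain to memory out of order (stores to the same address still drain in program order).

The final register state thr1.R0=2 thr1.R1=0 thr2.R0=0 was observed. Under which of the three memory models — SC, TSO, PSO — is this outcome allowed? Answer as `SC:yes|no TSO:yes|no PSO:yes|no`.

outcome vector order: (thr1.R0,thr1.R1,thr2.R0)
SC: 7 outcomes — {(0,0,0); (0,0,2); (0,1,0); (0,1,2); (2,0,2); (2,1,0); (2,1,2)}
TSO: 8 outcomes — {(0,0,0); (0,0,2); (0,1,0); (0,1,2); (2,0,0); (2,0,2); (2,1,0); (2,1,2)}
PSO: 8 outcomes — {(0,0,0); (0,0,2); (0,1,0); (0,1,2); (2,0,0); (2,0,2); (2,1,0); (2,1,2)}
target (2,0,0) ∈ {TSO,PSO}

SC:no TSO:yes PSO:yes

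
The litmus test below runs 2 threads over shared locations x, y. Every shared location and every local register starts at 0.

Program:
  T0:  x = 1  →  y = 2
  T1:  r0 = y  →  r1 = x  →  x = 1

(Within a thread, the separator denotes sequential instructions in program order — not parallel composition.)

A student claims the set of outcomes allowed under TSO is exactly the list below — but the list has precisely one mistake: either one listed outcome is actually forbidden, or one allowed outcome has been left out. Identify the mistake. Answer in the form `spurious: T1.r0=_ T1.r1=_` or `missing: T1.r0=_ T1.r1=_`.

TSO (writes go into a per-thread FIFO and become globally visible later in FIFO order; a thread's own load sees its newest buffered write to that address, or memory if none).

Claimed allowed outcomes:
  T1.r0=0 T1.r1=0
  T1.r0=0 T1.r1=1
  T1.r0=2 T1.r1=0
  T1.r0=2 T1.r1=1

spurious: T1.r0=2 T1.r1=0

outcome vector order: (T1.r0,T1.r1)
under TSO → 0/0, 0/1, 2/1
claimed∖TSO = {2/0}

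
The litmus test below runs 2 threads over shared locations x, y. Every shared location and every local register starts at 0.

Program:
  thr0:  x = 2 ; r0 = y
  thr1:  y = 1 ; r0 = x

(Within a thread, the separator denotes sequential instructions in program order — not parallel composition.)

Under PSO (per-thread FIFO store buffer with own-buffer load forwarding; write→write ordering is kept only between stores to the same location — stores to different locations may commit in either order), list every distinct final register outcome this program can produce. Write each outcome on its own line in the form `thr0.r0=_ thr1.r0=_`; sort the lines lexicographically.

thr0.r0=0 thr1.r0=0
thr0.r0=0 thr1.r0=2
thr0.r0=1 thr1.r0=0
thr0.r0=1 thr1.r0=2

outcome vector order: (thr0.r0,thr1.r0)
|PSO outcomes| = 4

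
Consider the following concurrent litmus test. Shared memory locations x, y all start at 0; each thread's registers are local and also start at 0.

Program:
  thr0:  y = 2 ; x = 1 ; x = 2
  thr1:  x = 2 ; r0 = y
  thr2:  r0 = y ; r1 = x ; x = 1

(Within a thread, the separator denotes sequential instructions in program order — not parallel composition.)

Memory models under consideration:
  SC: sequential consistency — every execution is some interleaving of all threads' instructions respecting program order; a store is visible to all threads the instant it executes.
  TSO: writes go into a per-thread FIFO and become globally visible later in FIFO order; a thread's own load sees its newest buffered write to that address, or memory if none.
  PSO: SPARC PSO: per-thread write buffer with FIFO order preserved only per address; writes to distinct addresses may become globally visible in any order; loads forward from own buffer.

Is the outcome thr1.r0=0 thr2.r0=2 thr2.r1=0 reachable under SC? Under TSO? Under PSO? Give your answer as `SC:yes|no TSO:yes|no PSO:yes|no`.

SC:no TSO:yes PSO:yes

outcome vector order: (thr1.r0,thr2.r0,thr2.r1)
[SC] allowed = {0/0/0 0/0/1 0/0/2 0/2/1 0/2/2 2/0/0 2/0/1 2/0/2 2/2/0 2/2/1 2/2/2}
[TSO] allowed = {0/0/0 0/0/1 0/0/2 0/2/0 0/2/1 0/2/2 2/0/0 2/0/1 2/0/2 2/2/0 2/2/1 2/2/2}
[PSO] allowed = {0/0/0 0/0/1 0/0/2 0/2/0 0/2/1 0/2/2 2/0/0 2/0/1 2/0/2 2/2/0 2/2/1 2/2/2}
target 0/2/0 ∈ {TSO,PSO}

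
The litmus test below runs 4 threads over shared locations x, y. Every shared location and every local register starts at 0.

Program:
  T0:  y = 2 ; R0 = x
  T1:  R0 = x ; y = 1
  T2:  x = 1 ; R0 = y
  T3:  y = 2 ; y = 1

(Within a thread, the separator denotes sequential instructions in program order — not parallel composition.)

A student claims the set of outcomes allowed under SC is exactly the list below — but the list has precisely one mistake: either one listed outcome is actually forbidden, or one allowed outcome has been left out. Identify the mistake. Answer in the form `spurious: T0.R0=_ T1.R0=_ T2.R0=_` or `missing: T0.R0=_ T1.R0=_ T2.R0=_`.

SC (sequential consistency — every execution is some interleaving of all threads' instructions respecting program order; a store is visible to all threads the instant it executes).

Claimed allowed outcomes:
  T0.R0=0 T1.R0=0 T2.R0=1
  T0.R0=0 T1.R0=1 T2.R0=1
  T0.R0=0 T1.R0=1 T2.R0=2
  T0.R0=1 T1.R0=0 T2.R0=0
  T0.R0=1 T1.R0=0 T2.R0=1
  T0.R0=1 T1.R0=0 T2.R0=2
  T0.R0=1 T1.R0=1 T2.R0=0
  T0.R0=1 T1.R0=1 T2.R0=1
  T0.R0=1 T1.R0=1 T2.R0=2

missing: T0.R0=0 T1.R0=0 T2.R0=2

outcome vector order: (T0.R0,T1.R0,T2.R0)
[SC] allowed = {<0 0 1>, <0 0 2>, <0 1 1>, <0 1 2>, <1 0 0>, <1 0 1>, <1 0 2>, <1 1 0>, <1 1 1>, <1 1 2>}
SC∖claimed = {<0 0 2>}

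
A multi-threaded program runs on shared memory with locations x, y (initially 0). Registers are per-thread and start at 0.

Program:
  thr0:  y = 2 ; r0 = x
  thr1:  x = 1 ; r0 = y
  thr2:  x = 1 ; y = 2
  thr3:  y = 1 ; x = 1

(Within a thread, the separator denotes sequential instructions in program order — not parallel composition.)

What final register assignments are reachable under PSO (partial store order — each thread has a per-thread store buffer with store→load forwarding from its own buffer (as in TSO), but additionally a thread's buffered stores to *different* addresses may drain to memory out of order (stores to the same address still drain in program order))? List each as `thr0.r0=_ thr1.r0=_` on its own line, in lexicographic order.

outcome vector order: (thr0.r0,thr1.r0)
|PSO outcomes| = 6

thr0.r0=0 thr1.r0=0
thr0.r0=0 thr1.r0=1
thr0.r0=0 thr1.r0=2
thr0.r0=1 thr1.r0=0
thr0.r0=1 thr1.r0=1
thr0.r0=1 thr1.r0=2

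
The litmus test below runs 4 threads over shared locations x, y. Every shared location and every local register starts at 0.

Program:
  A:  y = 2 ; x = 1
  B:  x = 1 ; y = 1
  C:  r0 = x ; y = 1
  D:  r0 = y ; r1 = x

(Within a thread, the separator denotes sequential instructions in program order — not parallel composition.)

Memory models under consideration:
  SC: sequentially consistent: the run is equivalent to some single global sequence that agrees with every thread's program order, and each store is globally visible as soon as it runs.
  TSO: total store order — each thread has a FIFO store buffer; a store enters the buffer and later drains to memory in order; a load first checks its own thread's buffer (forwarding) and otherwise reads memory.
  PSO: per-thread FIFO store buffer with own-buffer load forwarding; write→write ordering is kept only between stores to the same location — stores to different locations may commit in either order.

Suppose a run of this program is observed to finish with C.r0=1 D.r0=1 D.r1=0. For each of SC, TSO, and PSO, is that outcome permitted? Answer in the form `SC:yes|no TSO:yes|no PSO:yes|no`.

outcome vector order: (C.r0,D.r0,D.r1)
SC (11): 0/0/0; 0/0/1; 0/1/0; 0/1/1; 0/2/0; 0/2/1; 1/0/0; 1/0/1; 1/1/1; 1/2/0; 1/2/1
TSO (11): 0/0/0; 0/0/1; 0/1/0; 0/1/1; 0/2/0; 0/2/1; 1/0/0; 1/0/1; 1/1/1; 1/2/0; 1/2/1
PSO (12): 0/0/0; 0/0/1; 0/1/0; 0/1/1; 0/2/0; 0/2/1; 1/0/0; 1/0/1; 1/1/0; 1/1/1; 1/2/0; 1/2/1
target 1/1/0 ∈ {PSO}

SC:no TSO:no PSO:yes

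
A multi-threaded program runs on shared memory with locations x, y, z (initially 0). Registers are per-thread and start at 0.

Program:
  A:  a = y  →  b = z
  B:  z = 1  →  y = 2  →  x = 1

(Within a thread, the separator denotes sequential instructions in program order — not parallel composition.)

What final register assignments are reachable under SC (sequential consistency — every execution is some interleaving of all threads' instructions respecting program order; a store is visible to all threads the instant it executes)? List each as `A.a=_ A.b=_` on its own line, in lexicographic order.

outcome vector order: (A.a,A.b)
|SC outcomes| = 3

A.a=0 A.b=0
A.a=0 A.b=1
A.a=2 A.b=1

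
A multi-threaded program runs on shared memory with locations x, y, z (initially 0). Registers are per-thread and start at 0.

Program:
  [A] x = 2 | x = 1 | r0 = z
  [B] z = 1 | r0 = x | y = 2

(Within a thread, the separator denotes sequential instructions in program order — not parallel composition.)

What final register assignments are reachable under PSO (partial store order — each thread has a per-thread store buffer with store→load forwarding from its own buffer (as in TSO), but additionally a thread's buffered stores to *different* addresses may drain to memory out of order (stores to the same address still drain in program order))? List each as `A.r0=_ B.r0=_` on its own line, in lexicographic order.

A.r0=0 B.r0=0
A.r0=0 B.r0=1
A.r0=0 B.r0=2
A.r0=1 B.r0=0
A.r0=1 B.r0=1
A.r0=1 B.r0=2

outcome vector order: (A.r0,B.r0)
|PSO outcomes| = 6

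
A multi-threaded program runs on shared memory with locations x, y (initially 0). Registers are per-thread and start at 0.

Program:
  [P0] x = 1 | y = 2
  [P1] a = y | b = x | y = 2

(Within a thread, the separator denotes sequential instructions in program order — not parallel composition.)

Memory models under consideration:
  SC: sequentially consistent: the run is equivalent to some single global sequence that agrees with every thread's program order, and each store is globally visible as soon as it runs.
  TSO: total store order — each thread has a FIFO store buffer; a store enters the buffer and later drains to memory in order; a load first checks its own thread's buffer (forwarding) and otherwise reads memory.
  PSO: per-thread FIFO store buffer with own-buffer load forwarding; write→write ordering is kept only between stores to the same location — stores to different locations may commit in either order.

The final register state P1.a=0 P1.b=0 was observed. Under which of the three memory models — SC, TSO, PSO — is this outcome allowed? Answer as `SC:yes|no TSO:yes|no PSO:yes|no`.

SC:yes TSO:yes PSO:yes

outcome vector order: (P1.a,P1.b)
[SC] allowed = {<0 0>; <0 1>; <2 1>}
[TSO] allowed = {<0 0>; <0 1>; <2 1>}
[PSO] allowed = {<0 0>; <0 1>; <2 0>; <2 1>}
target <0 0> ∈ {SC,TSO,PSO}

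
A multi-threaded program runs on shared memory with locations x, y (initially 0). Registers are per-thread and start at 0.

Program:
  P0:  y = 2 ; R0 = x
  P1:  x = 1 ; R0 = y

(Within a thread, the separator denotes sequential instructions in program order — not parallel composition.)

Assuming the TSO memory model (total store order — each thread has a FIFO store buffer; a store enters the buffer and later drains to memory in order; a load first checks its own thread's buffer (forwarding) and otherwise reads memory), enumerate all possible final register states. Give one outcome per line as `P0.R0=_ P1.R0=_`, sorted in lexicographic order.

P0.R0=0 P1.R0=0
P0.R0=0 P1.R0=2
P0.R0=1 P1.R0=0
P0.R0=1 P1.R0=2

outcome vector order: (P0.R0,P1.R0)
|TSO outcomes| = 4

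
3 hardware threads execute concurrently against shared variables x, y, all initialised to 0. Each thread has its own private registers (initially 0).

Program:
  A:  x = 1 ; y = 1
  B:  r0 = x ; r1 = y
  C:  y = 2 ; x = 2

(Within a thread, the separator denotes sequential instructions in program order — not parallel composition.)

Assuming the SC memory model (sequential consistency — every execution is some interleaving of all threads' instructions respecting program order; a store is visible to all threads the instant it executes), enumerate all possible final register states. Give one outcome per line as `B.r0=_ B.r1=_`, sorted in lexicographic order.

B.r0=0 B.r1=0
B.r0=0 B.r1=1
B.r0=0 B.r1=2
B.r0=1 B.r1=0
B.r0=1 B.r1=1
B.r0=1 B.r1=2
B.r0=2 B.r1=1
B.r0=2 B.r1=2

outcome vector order: (B.r0,B.r1)
|SC outcomes| = 8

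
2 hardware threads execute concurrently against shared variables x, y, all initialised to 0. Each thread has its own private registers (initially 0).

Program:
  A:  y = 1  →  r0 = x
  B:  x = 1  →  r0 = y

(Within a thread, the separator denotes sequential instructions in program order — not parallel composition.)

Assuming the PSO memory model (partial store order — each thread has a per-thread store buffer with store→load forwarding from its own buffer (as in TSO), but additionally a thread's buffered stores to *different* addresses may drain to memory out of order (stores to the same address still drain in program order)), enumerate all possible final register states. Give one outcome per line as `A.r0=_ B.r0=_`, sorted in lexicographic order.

outcome vector order: (A.r0,B.r0)
|PSO outcomes| = 4

A.r0=0 B.r0=0
A.r0=0 B.r0=1
A.r0=1 B.r0=0
A.r0=1 B.r0=1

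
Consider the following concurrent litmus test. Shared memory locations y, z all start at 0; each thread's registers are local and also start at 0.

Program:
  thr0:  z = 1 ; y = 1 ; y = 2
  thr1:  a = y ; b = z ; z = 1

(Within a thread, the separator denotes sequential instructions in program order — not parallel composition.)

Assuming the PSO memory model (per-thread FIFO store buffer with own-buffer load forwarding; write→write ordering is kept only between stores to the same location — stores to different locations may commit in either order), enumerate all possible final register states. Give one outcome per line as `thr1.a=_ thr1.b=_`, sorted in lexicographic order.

outcome vector order: (thr1.a,thr1.b)
|PSO outcomes| = 6

thr1.a=0 thr1.b=0
thr1.a=0 thr1.b=1
thr1.a=1 thr1.b=0
thr1.a=1 thr1.b=1
thr1.a=2 thr1.b=0
thr1.a=2 thr1.b=1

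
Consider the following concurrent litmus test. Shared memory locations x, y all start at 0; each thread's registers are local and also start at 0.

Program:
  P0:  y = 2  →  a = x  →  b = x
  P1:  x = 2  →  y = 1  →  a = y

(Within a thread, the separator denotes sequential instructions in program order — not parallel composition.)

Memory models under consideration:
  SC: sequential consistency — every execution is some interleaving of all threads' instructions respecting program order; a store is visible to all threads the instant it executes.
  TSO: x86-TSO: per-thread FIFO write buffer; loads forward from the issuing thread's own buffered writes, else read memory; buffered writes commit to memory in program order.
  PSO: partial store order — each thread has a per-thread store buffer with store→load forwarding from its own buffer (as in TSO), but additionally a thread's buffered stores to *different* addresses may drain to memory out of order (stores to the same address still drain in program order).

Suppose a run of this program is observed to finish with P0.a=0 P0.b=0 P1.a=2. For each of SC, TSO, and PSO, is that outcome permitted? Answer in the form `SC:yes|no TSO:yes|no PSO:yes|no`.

outcome vector order: (P0.a,P0.b,P1.a)
[SC] allowed = {(0,0,1); (0,2,1); (2,2,1); (2,2,2)}
[TSO] allowed = {(0,0,1); (0,0,2); (0,2,1); (0,2,2); (2,2,1); (2,2,2)}
[PSO] allowed = {(0,0,1); (0,0,2); (0,2,1); (0,2,2); (2,2,1); (2,2,2)}
target (0,0,2) ∈ {TSO,PSO}

SC:no TSO:yes PSO:yes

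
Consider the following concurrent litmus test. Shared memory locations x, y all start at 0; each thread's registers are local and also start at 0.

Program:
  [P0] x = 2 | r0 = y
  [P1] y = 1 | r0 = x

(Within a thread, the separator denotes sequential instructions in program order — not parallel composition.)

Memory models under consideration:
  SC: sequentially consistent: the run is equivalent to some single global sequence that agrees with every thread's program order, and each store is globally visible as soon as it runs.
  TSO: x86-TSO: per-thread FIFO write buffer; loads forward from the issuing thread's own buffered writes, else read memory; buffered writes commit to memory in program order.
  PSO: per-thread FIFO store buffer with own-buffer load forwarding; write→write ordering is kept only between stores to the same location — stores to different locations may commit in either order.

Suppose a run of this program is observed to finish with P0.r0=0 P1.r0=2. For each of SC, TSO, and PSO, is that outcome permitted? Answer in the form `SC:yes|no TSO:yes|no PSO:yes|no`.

SC:yes TSO:yes PSO:yes

outcome vector order: (P0.r0,P1.r0)
SC: 3 outcomes — {0/2 1/0 1/2}
TSO: 4 outcomes — {0/0 0/2 1/0 1/2}
PSO: 4 outcomes — {0/0 0/2 1/0 1/2}
target 0/2 ∈ {SC,TSO,PSO}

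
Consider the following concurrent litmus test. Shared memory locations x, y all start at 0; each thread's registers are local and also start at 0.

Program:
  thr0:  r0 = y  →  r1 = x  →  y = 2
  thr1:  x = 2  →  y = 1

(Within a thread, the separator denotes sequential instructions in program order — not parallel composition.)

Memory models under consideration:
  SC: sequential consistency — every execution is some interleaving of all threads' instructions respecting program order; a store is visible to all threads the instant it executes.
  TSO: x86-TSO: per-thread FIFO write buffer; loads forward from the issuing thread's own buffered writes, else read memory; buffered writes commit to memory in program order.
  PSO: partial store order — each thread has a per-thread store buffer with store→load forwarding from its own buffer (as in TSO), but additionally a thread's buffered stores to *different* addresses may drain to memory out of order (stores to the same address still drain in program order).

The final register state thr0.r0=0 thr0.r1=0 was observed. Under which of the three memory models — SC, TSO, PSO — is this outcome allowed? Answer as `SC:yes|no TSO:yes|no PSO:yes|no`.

SC:yes TSO:yes PSO:yes

outcome vector order: (thr0.r0,thr0.r1)
SC (3): (0,0); (0,2); (1,2)
TSO (3): (0,0); (0,2); (1,2)
PSO (4): (0,0); (0,2); (1,0); (1,2)
target (0,0) ∈ {SC,TSO,PSO}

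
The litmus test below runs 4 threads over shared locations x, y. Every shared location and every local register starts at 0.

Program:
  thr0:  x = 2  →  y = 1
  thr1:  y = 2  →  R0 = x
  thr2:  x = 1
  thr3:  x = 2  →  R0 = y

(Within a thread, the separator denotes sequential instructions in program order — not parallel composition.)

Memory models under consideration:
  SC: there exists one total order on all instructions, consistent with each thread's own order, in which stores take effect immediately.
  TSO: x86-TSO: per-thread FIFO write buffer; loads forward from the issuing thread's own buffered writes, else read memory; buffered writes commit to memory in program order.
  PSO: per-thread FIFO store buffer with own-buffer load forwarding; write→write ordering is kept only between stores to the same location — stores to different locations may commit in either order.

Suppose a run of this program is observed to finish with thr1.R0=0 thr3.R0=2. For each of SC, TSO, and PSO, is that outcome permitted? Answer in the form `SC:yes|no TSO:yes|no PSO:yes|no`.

outcome vector order: (thr1.R0,thr3.R0)
SC: 8 outcomes — {01 02 10 11 12 20 21 22}
TSO: 9 outcomes — {00 01 02 10 11 12 20 21 22}
PSO: 9 outcomes — {00 01 02 10 11 12 20 21 22}
target 02 ∈ {SC,TSO,PSO}

SC:yes TSO:yes PSO:yes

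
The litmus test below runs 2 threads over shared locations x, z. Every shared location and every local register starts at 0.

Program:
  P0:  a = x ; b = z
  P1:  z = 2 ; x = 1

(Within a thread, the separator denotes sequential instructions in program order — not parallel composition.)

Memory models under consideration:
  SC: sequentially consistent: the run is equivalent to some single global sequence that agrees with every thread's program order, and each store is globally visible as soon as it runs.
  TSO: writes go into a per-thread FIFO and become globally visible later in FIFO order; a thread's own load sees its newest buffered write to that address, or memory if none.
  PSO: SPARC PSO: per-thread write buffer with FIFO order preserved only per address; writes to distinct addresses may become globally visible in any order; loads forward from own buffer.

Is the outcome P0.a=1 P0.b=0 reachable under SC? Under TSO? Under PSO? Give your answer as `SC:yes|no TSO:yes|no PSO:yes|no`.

SC:no TSO:no PSO:yes

outcome vector order: (P0.a,P0.b)
[SC] allowed = {0/0, 0/2, 1/2}
[TSO] allowed = {0/0, 0/2, 1/2}
[PSO] allowed = {0/0, 0/2, 1/0, 1/2}
target 1/0 ∈ {PSO}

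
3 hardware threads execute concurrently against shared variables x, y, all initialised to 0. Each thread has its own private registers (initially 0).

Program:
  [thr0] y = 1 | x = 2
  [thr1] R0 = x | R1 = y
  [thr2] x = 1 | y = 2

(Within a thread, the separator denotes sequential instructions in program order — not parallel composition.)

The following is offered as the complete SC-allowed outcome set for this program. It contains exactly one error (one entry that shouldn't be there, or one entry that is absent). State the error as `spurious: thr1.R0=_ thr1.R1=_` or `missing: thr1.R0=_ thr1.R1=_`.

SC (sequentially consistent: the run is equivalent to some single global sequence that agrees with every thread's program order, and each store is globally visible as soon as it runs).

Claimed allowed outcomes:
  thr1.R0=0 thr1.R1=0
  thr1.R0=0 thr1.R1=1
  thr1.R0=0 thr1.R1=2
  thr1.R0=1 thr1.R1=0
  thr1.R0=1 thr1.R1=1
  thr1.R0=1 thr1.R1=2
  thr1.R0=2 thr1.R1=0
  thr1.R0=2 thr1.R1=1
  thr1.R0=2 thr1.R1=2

spurious: thr1.R0=2 thr1.R1=0

outcome vector order: (thr1.R0,thr1.R1)
under SC → 0/0, 0/1, 0/2, 1/0, 1/1, 1/2, 2/1, 2/2
claimed∖SC = {2/0}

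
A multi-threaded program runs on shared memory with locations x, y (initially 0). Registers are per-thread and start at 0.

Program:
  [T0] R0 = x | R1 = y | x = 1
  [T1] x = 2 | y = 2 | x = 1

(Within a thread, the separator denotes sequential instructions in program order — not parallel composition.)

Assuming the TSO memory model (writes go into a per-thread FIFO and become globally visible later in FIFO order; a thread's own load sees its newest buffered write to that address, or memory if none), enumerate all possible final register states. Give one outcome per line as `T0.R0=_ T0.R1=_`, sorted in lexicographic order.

outcome vector order: (T0.R0,T0.R1)
|TSO outcomes| = 5

T0.R0=0 T0.R1=0
T0.R0=0 T0.R1=2
T0.R0=1 T0.R1=2
T0.R0=2 T0.R1=0
T0.R0=2 T0.R1=2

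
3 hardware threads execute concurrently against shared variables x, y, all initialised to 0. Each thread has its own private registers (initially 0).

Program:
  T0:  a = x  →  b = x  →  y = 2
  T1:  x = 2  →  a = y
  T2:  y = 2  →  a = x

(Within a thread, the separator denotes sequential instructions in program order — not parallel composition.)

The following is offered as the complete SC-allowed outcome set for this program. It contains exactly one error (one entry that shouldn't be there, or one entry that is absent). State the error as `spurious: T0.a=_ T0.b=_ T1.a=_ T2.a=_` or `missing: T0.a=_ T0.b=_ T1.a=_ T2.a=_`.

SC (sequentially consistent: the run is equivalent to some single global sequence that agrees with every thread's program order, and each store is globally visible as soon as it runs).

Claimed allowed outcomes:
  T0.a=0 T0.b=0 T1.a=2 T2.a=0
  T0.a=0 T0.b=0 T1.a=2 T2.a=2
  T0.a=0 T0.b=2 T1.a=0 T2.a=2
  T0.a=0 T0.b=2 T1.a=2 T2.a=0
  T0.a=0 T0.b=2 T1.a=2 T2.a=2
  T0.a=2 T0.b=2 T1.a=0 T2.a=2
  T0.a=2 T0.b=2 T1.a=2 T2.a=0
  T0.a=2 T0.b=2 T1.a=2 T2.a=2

missing: T0.a=0 T0.b=0 T1.a=0 T2.a=2

outcome vector order: (T0.a,T0.b,T1.a,T2.a)
SC (9): 0002 0020 0022 0202 0220 0222 2202 2220 2222
SC∖claimed = {0002}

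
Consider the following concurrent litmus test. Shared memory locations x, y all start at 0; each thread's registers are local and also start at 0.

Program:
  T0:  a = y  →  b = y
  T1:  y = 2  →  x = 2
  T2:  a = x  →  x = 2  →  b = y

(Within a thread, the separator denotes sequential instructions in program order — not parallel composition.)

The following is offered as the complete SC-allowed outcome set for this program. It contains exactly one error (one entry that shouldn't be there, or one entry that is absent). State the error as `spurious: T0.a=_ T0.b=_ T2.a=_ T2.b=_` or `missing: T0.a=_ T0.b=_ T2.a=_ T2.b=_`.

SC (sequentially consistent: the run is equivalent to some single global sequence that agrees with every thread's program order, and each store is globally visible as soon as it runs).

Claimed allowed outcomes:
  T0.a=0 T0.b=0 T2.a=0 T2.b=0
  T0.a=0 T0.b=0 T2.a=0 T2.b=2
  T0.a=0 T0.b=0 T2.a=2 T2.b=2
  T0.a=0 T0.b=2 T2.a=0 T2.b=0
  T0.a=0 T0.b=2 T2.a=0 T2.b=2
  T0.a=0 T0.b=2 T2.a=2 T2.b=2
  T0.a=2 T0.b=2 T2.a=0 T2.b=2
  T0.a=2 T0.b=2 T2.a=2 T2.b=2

missing: T0.a=2 T0.b=2 T2.a=0 T2.b=0

outcome vector order: (T0.a,T0.b,T2.a,T2.b)
SC (9): 0000; 0002; 0022; 0200; 0202; 0222; 2200; 2202; 2222
SC∖claimed = {2200}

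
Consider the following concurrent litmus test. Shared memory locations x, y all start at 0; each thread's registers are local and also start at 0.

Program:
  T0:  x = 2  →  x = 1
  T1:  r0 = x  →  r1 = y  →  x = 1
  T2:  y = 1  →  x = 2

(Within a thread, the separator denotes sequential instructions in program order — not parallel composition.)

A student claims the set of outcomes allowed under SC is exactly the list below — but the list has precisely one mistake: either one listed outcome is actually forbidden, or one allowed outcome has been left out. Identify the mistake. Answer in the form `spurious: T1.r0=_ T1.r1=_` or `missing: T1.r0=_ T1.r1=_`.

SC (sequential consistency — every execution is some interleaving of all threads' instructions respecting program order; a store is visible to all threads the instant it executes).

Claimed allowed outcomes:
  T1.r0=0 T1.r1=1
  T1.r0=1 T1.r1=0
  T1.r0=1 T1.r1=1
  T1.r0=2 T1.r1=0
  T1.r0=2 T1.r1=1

missing: T1.r0=0 T1.r1=0

outcome vector order: (T1.r0,T1.r1)
under SC → 00, 01, 10, 11, 20, 21
SC∖claimed = {00}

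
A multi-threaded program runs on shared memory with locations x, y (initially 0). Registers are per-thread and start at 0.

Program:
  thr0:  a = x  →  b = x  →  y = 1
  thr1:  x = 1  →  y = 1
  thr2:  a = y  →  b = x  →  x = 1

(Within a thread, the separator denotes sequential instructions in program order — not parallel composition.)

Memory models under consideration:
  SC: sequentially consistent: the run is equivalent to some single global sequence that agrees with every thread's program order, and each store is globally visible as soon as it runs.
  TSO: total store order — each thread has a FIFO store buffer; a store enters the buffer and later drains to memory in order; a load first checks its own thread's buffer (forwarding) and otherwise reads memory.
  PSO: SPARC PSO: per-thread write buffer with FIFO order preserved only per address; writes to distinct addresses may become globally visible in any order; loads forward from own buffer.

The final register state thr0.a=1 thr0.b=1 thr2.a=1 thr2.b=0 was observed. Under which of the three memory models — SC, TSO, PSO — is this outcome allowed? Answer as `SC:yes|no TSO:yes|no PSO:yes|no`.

outcome vector order: (thr0.a,thr0.b,thr2.a,thr2.b)
under SC → (0,0,0,0); (0,0,0,1); (0,0,1,0); (0,0,1,1); (0,1,0,0); (0,1,0,1); (0,1,1,1); (1,1,0,0); (1,1,0,1); (1,1,1,1)
under TSO → (0,0,0,0); (0,0,0,1); (0,0,1,0); (0,0,1,1); (0,1,0,0); (0,1,0,1); (0,1,1,1); (1,1,0,0); (1,1,0,1); (1,1,1,1)
under PSO → (0,0,0,0); (0,0,0,1); (0,0,1,0); (0,0,1,1); (0,1,0,0); (0,1,0,1); (0,1,1,0); (0,1,1,1); (1,1,0,0); (1,1,0,1); (1,1,1,0); (1,1,1,1)
target (1,1,1,0) ∈ {PSO}

SC:no TSO:no PSO:yes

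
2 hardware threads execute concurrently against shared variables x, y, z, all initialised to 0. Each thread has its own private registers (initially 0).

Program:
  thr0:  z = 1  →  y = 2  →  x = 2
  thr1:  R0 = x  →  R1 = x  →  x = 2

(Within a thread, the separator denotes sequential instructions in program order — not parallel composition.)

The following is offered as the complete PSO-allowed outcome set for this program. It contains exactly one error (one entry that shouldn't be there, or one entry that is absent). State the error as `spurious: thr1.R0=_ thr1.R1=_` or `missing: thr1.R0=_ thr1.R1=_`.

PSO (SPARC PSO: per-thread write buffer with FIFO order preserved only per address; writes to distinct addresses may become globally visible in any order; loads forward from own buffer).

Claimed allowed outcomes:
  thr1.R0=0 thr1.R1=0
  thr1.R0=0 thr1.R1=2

missing: thr1.R0=2 thr1.R1=2

outcome vector order: (thr1.R0,thr1.R1)
[PSO] allowed = {(0,0); (0,2); (2,2)}
PSO∖claimed = {(2,2)}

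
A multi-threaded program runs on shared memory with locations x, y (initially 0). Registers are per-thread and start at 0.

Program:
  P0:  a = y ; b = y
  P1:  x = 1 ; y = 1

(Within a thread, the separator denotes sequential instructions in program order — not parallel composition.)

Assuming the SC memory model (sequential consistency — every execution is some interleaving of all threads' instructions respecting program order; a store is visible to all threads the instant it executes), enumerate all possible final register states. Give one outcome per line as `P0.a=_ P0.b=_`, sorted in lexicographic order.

outcome vector order: (P0.a,P0.b)
|SC outcomes| = 3

P0.a=0 P0.b=0
P0.a=0 P0.b=1
P0.a=1 P0.b=1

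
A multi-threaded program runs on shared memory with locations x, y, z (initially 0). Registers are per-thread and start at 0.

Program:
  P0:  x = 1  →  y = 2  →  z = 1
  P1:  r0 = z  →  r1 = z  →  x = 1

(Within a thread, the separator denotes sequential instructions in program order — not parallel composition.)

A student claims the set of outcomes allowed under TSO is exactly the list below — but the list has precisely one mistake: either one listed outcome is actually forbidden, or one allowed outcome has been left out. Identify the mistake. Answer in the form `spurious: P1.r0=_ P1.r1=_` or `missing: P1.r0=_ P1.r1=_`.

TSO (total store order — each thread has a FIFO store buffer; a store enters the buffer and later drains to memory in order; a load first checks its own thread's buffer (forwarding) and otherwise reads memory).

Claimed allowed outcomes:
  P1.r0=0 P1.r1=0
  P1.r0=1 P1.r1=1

outcome vector order: (P1.r0,P1.r1)
TSO (3): 00, 01, 11
TSO∖claimed = {01}

missing: P1.r0=0 P1.r1=1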